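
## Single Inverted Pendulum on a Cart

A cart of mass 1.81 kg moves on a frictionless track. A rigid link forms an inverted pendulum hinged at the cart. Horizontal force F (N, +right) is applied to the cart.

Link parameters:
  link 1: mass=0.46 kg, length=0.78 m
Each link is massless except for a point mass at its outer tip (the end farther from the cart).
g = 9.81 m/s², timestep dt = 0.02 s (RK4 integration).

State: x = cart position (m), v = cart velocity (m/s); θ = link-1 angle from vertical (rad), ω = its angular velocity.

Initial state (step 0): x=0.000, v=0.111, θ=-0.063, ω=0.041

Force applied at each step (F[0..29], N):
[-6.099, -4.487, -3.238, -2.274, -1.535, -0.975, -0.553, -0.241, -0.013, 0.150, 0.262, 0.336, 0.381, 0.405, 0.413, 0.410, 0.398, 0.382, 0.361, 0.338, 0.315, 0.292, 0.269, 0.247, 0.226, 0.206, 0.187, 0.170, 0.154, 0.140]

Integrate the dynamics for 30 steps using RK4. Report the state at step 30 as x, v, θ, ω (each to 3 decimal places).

Answer: x=-0.022, v=-0.003, θ=-0.001, ω=0.015

Derivation:
apply F[0]=-6.099 → step 1: x=0.002, v=0.047, θ=-0.062, ω=0.108
apply F[1]=-4.487 → step 2: x=0.002, v=0.000, θ=-0.059, ω=0.152
apply F[2]=-3.238 → step 3: x=0.002, v=-0.033, θ=-0.056, ω=0.180
apply F[3]=-2.274 → step 4: x=0.001, v=-0.055, θ=-0.052, ω=0.195
apply F[4]=-1.535 → step 5: x=-0.000, v=-0.070, θ=-0.048, ω=0.201
apply F[5]=-0.975 → step 6: x=-0.002, v=-0.078, θ=-0.044, ω=0.200
apply F[6]=-0.553 → step 7: x=-0.003, v=-0.082, θ=-0.040, ω=0.195
apply F[7]=-0.241 → step 8: x=-0.005, v=-0.083, θ=-0.036, ω=0.186
apply F[8]=-0.013 → step 9: x=-0.007, v=-0.081, θ=-0.033, ω=0.176
apply F[9]=+0.150 → step 10: x=-0.008, v=-0.078, θ=-0.029, ω=0.164
apply F[10]=+0.262 → step 11: x=-0.010, v=-0.074, θ=-0.026, ω=0.151
apply F[11]=+0.336 → step 12: x=-0.011, v=-0.069, θ=-0.023, ω=0.139
apply F[12]=+0.381 → step 13: x=-0.013, v=-0.064, θ=-0.020, ω=0.127
apply F[13]=+0.405 → step 14: x=-0.014, v=-0.058, θ=-0.018, ω=0.115
apply F[14]=+0.413 → step 15: x=-0.015, v=-0.053, θ=-0.016, ω=0.104
apply F[15]=+0.410 → step 16: x=-0.016, v=-0.048, θ=-0.014, ω=0.093
apply F[16]=+0.398 → step 17: x=-0.017, v=-0.042, θ=-0.012, ω=0.083
apply F[17]=+0.382 → step 18: x=-0.018, v=-0.038, θ=-0.011, ω=0.074
apply F[18]=+0.361 → step 19: x=-0.018, v=-0.033, θ=-0.009, ω=0.066
apply F[19]=+0.338 → step 20: x=-0.019, v=-0.029, θ=-0.008, ω=0.059
apply F[20]=+0.315 → step 21: x=-0.020, v=-0.025, θ=-0.007, ω=0.052
apply F[21]=+0.292 → step 22: x=-0.020, v=-0.022, θ=-0.006, ω=0.046
apply F[22]=+0.269 → step 23: x=-0.020, v=-0.018, θ=-0.005, ω=0.040
apply F[23]=+0.247 → step 24: x=-0.021, v=-0.015, θ=-0.004, ω=0.035
apply F[24]=+0.226 → step 25: x=-0.021, v=-0.013, θ=-0.004, ω=0.031
apply F[25]=+0.206 → step 26: x=-0.021, v=-0.010, θ=-0.003, ω=0.027
apply F[26]=+0.187 → step 27: x=-0.021, v=-0.008, θ=-0.002, ω=0.024
apply F[27]=+0.170 → step 28: x=-0.022, v=-0.006, θ=-0.002, ω=0.020
apply F[28]=+0.154 → step 29: x=-0.022, v=-0.004, θ=-0.002, ω=0.018
apply F[29]=+0.140 → step 30: x=-0.022, v=-0.003, θ=-0.001, ω=0.015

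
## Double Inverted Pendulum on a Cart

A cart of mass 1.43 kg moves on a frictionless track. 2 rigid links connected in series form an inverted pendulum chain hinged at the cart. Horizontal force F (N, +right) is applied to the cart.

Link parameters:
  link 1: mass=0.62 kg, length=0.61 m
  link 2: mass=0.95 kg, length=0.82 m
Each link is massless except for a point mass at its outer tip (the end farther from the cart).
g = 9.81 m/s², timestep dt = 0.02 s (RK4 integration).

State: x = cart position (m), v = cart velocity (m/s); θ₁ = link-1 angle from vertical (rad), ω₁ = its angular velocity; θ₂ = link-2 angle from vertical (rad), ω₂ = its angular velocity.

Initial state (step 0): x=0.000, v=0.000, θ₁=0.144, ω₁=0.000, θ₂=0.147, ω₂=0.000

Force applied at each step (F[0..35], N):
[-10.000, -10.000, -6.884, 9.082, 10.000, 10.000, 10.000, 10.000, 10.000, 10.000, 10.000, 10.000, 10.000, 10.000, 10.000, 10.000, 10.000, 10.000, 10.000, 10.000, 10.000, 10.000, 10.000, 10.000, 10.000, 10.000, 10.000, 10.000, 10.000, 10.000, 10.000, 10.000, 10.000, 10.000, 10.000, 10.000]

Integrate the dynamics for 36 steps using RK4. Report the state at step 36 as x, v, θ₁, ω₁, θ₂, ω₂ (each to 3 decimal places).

apply F[0]=-10.000 → step 1: x=-0.002, v=-0.167, θ₁=0.147, ω₁=0.316, θ₂=0.147, ω₂=0.001
apply F[1]=-10.000 → step 2: x=-0.007, v=-0.334, θ₁=0.157, ω₁=0.638, θ₂=0.147, ω₂=-0.001
apply F[2]=-6.884 → step 3: x=-0.015, v=-0.460, θ₁=0.172, ω₁=0.901, θ₂=0.147, ω₂=-0.010
apply F[3]=+9.082 → step 4: x=-0.023, v=-0.372, θ₁=0.189, ω₁=0.834, θ₂=0.147, ω₂=-0.031
apply F[4]=+10.000 → step 5: x=-0.029, v=-0.276, θ₁=0.205, ω₁=0.769, θ₂=0.146, ω₂=-0.063
apply F[5]=+10.000 → step 6: x=-0.034, v=-0.183, θ₁=0.220, ω₁=0.723, θ₂=0.144, ω₂=-0.106
apply F[6]=+10.000 → step 7: x=-0.037, v=-0.094, θ₁=0.234, ω₁=0.695, θ₂=0.141, ω₂=-0.158
apply F[7]=+10.000 → step 8: x=-0.038, v=-0.007, θ₁=0.248, ω₁=0.685, θ₂=0.138, ω₂=-0.222
apply F[8]=+10.000 → step 9: x=-0.037, v=0.078, θ₁=0.262, ω₁=0.692, θ₂=0.132, ω₂=-0.296
apply F[9]=+10.000 → step 10: x=-0.035, v=0.160, θ₁=0.276, ω₁=0.716, θ₂=0.126, ω₂=-0.381
apply F[10]=+10.000 → step 11: x=-0.031, v=0.240, θ₁=0.291, ω₁=0.756, θ₂=0.117, ω₂=-0.478
apply F[11]=+10.000 → step 12: x=-0.025, v=0.318, θ₁=0.306, ω₁=0.814, θ₂=0.106, ω₂=-0.587
apply F[12]=+10.000 → step 13: x=-0.018, v=0.395, θ₁=0.323, ω₁=0.889, θ₂=0.094, ω₂=-0.708
apply F[13]=+10.000 → step 14: x=-0.009, v=0.472, θ₁=0.342, ω₁=0.979, θ₂=0.078, ω₂=-0.842
apply F[14]=+10.000 → step 15: x=0.001, v=0.547, θ₁=0.363, ω₁=1.083, θ₂=0.060, ω₂=-0.988
apply F[15]=+10.000 → step 16: x=0.013, v=0.623, θ₁=0.385, ω₁=1.199, θ₂=0.038, ω₂=-1.144
apply F[16]=+10.000 → step 17: x=0.026, v=0.701, θ₁=0.411, ω₁=1.323, θ₂=0.014, ω₂=-1.309
apply F[17]=+10.000 → step 18: x=0.041, v=0.779, θ₁=0.438, ω₁=1.452, θ₂=-0.014, ω₂=-1.481
apply F[18]=+10.000 → step 19: x=0.057, v=0.861, θ₁=0.469, ω₁=1.580, θ₂=-0.045, ω₂=-1.655
apply F[19]=+10.000 → step 20: x=0.075, v=0.945, θ₁=0.502, ω₁=1.704, θ₂=-0.080, ω₂=-1.830
apply F[20]=+10.000 → step 21: x=0.095, v=1.032, θ₁=0.537, ω₁=1.819, θ₂=-0.119, ω₂=-2.003
apply F[21]=+10.000 → step 22: x=0.116, v=1.123, θ₁=0.574, ω₁=1.922, θ₂=-0.160, ω₂=-2.171
apply F[22]=+10.000 → step 23: x=0.140, v=1.216, θ₁=0.614, ω₁=2.011, θ₂=-0.205, ω₂=-2.334
apply F[23]=+10.000 → step 24: x=0.165, v=1.313, θ₁=0.655, ω₁=2.086, θ₂=-0.254, ω₂=-2.491
apply F[24]=+10.000 → step 25: x=0.192, v=1.411, θ₁=0.697, ω₁=2.145, θ₂=-0.305, ω₂=-2.643
apply F[25]=+10.000 → step 26: x=0.222, v=1.511, θ₁=0.740, ω₁=2.190, θ₂=-0.359, ω₂=-2.792
apply F[26]=+10.000 → step 27: x=0.253, v=1.611, θ₁=0.784, ω₁=2.219, θ₂=-0.417, ω₂=-2.939
apply F[27]=+10.000 → step 28: x=0.286, v=1.711, θ₁=0.829, ω₁=2.235, θ₂=-0.477, ω₂=-3.086
apply F[28]=+10.000 → step 29: x=0.321, v=1.810, θ₁=0.874, ω₁=2.237, θ₂=-0.540, ω₂=-3.235
apply F[29]=+10.000 → step 30: x=0.358, v=1.907, θ₁=0.918, ω₁=2.224, θ₂=-0.606, ω₂=-3.390
apply F[30]=+10.000 → step 31: x=0.397, v=2.000, θ₁=0.963, ω₁=2.196, θ₂=-0.676, ω₂=-3.551
apply F[31]=+10.000 → step 32: x=0.438, v=2.089, θ₁=1.006, ω₁=2.153, θ₂=-0.748, ω₂=-3.724
apply F[32]=+10.000 → step 33: x=0.481, v=2.170, θ₁=1.049, ω₁=2.093, θ₂=-0.825, ω₂=-3.909
apply F[33]=+10.000 → step 34: x=0.525, v=2.243, θ₁=1.090, ω₁=2.015, θ₂=-0.905, ω₂=-4.110
apply F[34]=+10.000 → step 35: x=0.571, v=2.304, θ₁=1.129, ω₁=1.920, θ₂=-0.989, ω₂=-4.330
apply F[35]=+10.000 → step 36: x=0.617, v=2.349, θ₁=1.166, ω₁=1.808, θ₂=-1.078, ω₂=-4.569

Answer: x=0.617, v=2.349, θ₁=1.166, ω₁=1.808, θ₂=-1.078, ω₂=-4.569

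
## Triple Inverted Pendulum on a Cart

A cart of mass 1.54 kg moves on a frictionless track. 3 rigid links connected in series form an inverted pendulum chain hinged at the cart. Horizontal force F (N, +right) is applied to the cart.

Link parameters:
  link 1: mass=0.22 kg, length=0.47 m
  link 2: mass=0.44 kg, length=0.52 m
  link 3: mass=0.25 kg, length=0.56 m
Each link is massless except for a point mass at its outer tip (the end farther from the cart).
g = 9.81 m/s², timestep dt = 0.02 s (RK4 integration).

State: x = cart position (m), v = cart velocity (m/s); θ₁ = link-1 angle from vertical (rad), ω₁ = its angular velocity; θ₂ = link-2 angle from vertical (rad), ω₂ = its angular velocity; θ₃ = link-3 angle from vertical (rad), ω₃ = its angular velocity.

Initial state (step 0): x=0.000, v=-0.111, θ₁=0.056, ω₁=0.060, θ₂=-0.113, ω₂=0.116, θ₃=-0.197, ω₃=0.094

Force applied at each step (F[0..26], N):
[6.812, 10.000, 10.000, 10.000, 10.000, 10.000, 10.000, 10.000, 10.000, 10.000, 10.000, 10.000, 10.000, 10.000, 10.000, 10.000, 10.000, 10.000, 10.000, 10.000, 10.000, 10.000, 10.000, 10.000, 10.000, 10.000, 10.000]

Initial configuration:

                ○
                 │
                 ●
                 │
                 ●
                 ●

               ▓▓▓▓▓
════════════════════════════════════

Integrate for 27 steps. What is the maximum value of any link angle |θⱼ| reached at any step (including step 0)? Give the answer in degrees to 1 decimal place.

Answer: 93.9°

Derivation:
apply F[0]=+6.812 → step 1: x=-0.001, v=-0.029, θ₁=0.058, ω₁=0.112, θ₂=-0.113, ω₂=-0.114, θ₃=-0.196, ω₃=0.052
apply F[1]=+10.000 → step 2: x=-0.001, v=0.095, θ₁=0.060, ω₁=0.084, θ₂=-0.118, ω₂=-0.352, θ₃=-0.195, ω₃=0.011
apply F[2]=+10.000 → step 3: x=0.002, v=0.218, θ₁=0.061, ω₁=0.063, θ₂=-0.127, ω₂=-0.600, θ₃=-0.195, ω₃=-0.026
apply F[3]=+10.000 → step 4: x=0.008, v=0.342, θ₁=0.062, ω₁=0.051, θ₂=-0.142, ω₂=-0.864, θ₃=-0.196, ω₃=-0.055
apply F[4]=+10.000 → step 5: x=0.016, v=0.465, θ₁=0.063, ω₁=0.049, θ₂=-0.162, ω₂=-1.145, θ₃=-0.197, ω₃=-0.076
apply F[5]=+10.000 → step 6: x=0.027, v=0.589, θ₁=0.064, ω₁=0.054, θ₂=-0.188, ω₂=-1.445, θ₃=-0.199, ω₃=-0.087
apply F[6]=+10.000 → step 7: x=0.040, v=0.713, θ₁=0.065, ω₁=0.063, θ₂=-0.220, ω₂=-1.764, θ₃=-0.201, ω₃=-0.085
apply F[7]=+10.000 → step 8: x=0.055, v=0.837, θ₁=0.067, ω₁=0.069, θ₂=-0.258, ω₂=-2.095, θ₃=-0.202, ω₃=-0.073
apply F[8]=+10.000 → step 9: x=0.073, v=0.962, θ₁=0.068, ω₁=0.061, θ₂=-0.304, ω₂=-2.433, θ₃=-0.203, ω₃=-0.051
apply F[9]=+10.000 → step 10: x=0.094, v=1.088, θ₁=0.069, ω₁=0.029, θ₂=-0.356, ω₂=-2.767, θ₃=-0.204, ω₃=-0.024
apply F[10]=+10.000 → step 11: x=0.117, v=1.214, θ₁=0.069, ω₁=-0.040, θ₂=-0.414, ω₂=-3.089, θ₃=-0.204, ω₃=0.005
apply F[11]=+10.000 → step 12: x=0.142, v=1.341, θ₁=0.067, ω₁=-0.155, θ₂=-0.479, ω₂=-3.390, θ₃=-0.204, ω₃=0.031
apply F[12]=+10.000 → step 13: x=0.170, v=1.469, θ₁=0.062, ω₁=-0.325, θ₂=-0.550, ω₂=-3.667, θ₃=-0.203, ω₃=0.048
apply F[13]=+10.000 → step 14: x=0.201, v=1.597, θ₁=0.054, ω₁=-0.552, θ₂=-0.626, ω₂=-3.917, θ₃=-0.202, ω₃=0.053
apply F[14]=+10.000 → step 15: x=0.234, v=1.725, θ₁=0.040, ω₁=-0.840, θ₂=-0.706, ω₂=-4.138, θ₃=-0.201, ω₃=0.043
apply F[15]=+10.000 → step 16: x=0.270, v=1.855, θ₁=0.020, ω₁=-1.191, θ₂=-0.791, ω₂=-4.329, θ₃=-0.201, ω₃=0.016
apply F[16]=+10.000 → step 17: x=0.308, v=1.984, θ₁=-0.008, ω₁=-1.605, θ₂=-0.879, ω₂=-4.486, θ₃=-0.201, ω₃=-0.031
apply F[17]=+10.000 → step 18: x=0.349, v=2.115, θ₁=-0.045, ω₁=-2.082, θ₂=-0.970, ω₂=-4.602, θ₃=-0.202, ω₃=-0.098
apply F[18]=+10.000 → step 19: x=0.393, v=2.245, θ₁=-0.092, ω₁=-2.620, θ₂=-1.063, ω₂=-4.666, θ₃=-0.205, ω₃=-0.186
apply F[19]=+10.000 → step 20: x=0.439, v=2.375, θ₁=-0.150, ω₁=-3.217, θ₂=-1.156, ω₂=-4.665, θ₃=-0.210, ω₃=-0.293
apply F[20]=+10.000 → step 21: x=0.488, v=2.504, θ₁=-0.221, ω₁=-3.866, θ₂=-1.249, ω₂=-4.577, θ₃=-0.217, ω₃=-0.418
apply F[21]=+10.000 → step 22: x=0.539, v=2.630, θ₁=-0.305, ω₁=-4.562, θ₂=-1.339, ω₂=-4.380, θ₃=-0.226, ω₃=-0.559
apply F[22]=+10.000 → step 23: x=0.593, v=2.750, θ₁=-0.404, ω₁=-5.297, θ₂=-1.423, ω₂=-4.047, θ₃=-0.239, ω₃=-0.716
apply F[23]=+10.000 → step 24: x=0.649, v=2.862, θ₁=-0.517, ω₁=-6.068, θ₂=-1.499, ω₂=-3.550, θ₃=-0.255, ω₃=-0.891
apply F[24]=+10.000 → step 25: x=0.707, v=2.959, θ₁=-0.647, ω₁=-6.883, θ₂=-1.564, ω₂=-2.859, θ₃=-0.275, ω₃=-1.094
apply F[25]=+10.000 → step 26: x=0.767, v=3.032, θ₁=-0.793, ω₁=-7.767, θ₂=-1.612, ω₂=-1.941, θ₃=-0.299, ω₃=-1.355
apply F[26]=+10.000 → step 27: x=0.828, v=3.067, θ₁=-0.958, ω₁=-8.773, θ₂=-1.640, ω₂=-0.753, θ₃=-0.330, ω₃=-1.736
Max |angle| over trajectory = 1.640 rad = 93.9°.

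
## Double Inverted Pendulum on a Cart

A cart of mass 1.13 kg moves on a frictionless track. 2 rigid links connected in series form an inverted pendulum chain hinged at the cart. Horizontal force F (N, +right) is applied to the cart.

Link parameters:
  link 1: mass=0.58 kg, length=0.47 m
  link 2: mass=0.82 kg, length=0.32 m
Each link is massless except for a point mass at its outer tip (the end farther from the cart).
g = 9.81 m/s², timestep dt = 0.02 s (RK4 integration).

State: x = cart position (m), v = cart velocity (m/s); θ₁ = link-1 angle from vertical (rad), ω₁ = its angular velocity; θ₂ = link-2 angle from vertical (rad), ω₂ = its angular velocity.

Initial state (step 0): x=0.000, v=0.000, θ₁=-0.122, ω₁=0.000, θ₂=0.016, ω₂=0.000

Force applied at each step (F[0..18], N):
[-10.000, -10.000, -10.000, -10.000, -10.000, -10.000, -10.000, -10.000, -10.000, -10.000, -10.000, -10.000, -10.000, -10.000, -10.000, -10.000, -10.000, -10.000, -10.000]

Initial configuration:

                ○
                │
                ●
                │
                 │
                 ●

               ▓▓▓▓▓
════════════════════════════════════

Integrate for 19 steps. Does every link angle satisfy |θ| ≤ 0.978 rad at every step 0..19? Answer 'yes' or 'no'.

apply F[0]=-10.000 → step 1: x=-0.001, v=-0.146, θ₁=-0.120, ω₁=0.173, θ₂=0.018, ω₂=0.215
apply F[1]=-10.000 → step 2: x=-0.006, v=-0.293, θ₁=-0.115, ω₁=0.350, θ₂=0.025, ω₂=0.429
apply F[2]=-10.000 → step 3: x=-0.013, v=-0.442, θ₁=-0.106, ω₁=0.535, θ₂=0.035, ω₂=0.644
apply F[3]=-10.000 → step 4: x=-0.024, v=-0.594, θ₁=-0.094, ω₁=0.732, θ₂=0.050, ω₂=0.857
apply F[4]=-10.000 → step 5: x=-0.037, v=-0.751, θ₁=-0.077, ω₁=0.946, θ₂=0.070, ω₂=1.068
apply F[5]=-10.000 → step 6: x=-0.054, v=-0.913, θ₁=-0.056, ω₁=1.182, θ₂=0.093, ω₂=1.273
apply F[6]=-10.000 → step 7: x=-0.074, v=-1.080, θ₁=-0.029, ω₁=1.445, θ₂=0.120, ω₂=1.469
apply F[7]=-10.000 → step 8: x=-0.097, v=-1.255, θ₁=0.002, ω₁=1.742, θ₂=0.152, ω₂=1.650
apply F[8]=-10.000 → step 9: x=-0.124, v=-1.435, θ₁=0.041, ω₁=2.076, θ₂=0.186, ω₂=1.809
apply F[9]=-10.000 → step 10: x=-0.154, v=-1.621, θ₁=0.086, ω₁=2.450, θ₂=0.224, ω₂=1.937
apply F[10]=-10.000 → step 11: x=-0.189, v=-1.811, θ₁=0.139, ω₁=2.865, θ₂=0.264, ω₂=2.027
apply F[11]=-10.000 → step 12: x=-0.227, v=-1.999, θ₁=0.201, ω₁=3.315, θ₂=0.305, ω₂=2.075
apply F[12]=-10.000 → step 13: x=-0.269, v=-2.179, θ₁=0.272, ω₁=3.785, θ₂=0.346, ω₂=2.085
apply F[13]=-10.000 → step 14: x=-0.314, v=-2.344, θ₁=0.352, ω₁=4.253, θ₂=0.388, ω₂=2.073
apply F[14]=-10.000 → step 15: x=-0.362, v=-2.484, θ₁=0.441, ω₁=4.691, θ₂=0.429, ω₂=2.067
apply F[15]=-10.000 → step 16: x=-0.413, v=-2.592, θ₁=0.539, ω₁=5.074, θ₂=0.471, ω₂=2.104
apply F[16]=-10.000 → step 17: x=-0.466, v=-2.665, θ₁=0.644, ω₁=5.387, θ₂=0.514, ω₂=2.217
apply F[17]=-10.000 → step 18: x=-0.519, v=-2.703, θ₁=0.754, ω₁=5.629, θ₂=0.560, ω₂=2.429
apply F[18]=-10.000 → step 19: x=-0.574, v=-2.711, θ₁=0.869, ω₁=5.807, θ₂=0.612, ω₂=2.748
Max |angle| over trajectory = 0.869 rad; bound = 0.978 → within bound.

Answer: yes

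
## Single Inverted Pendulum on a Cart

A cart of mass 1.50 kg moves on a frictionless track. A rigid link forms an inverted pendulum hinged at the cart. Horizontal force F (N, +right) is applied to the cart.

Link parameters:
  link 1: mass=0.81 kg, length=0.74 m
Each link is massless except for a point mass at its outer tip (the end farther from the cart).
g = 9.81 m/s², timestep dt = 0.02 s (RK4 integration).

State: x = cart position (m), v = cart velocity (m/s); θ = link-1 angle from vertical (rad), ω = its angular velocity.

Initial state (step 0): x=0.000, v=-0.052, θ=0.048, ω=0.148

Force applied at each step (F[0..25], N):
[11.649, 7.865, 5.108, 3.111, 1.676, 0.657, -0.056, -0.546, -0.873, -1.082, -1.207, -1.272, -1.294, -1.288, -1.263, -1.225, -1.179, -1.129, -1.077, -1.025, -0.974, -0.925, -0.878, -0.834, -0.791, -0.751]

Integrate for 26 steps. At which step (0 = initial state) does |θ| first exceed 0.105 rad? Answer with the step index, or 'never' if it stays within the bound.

apply F[0]=+11.649 → step 1: x=0.000, v=0.098, θ=0.049, ω=-0.041
apply F[1]=+7.865 → step 2: x=0.003, v=0.198, θ=0.047, ω=-0.163
apply F[2]=+5.108 → step 3: x=0.008, v=0.261, θ=0.043, ω=-0.237
apply F[3]=+3.111 → step 4: x=0.014, v=0.298, θ=0.038, ω=-0.276
apply F[4]=+1.676 → step 5: x=0.020, v=0.317, θ=0.032, ω=-0.292
apply F[5]=+0.657 → step 6: x=0.026, v=0.322, θ=0.026, ω=-0.292
apply F[6]=-0.056 → step 7: x=0.033, v=0.319, θ=0.021, ω=-0.281
apply F[7]=-0.546 → step 8: x=0.039, v=0.310, θ=0.015, ω=-0.264
apply F[8]=-0.873 → step 9: x=0.045, v=0.297, θ=0.010, ω=-0.243
apply F[9]=-1.082 → step 10: x=0.051, v=0.282, θ=0.006, ω=-0.221
apply F[10]=-1.207 → step 11: x=0.056, v=0.265, θ=0.001, ω=-0.197
apply F[11]=-1.272 → step 12: x=0.061, v=0.248, θ=-0.002, ω=-0.175
apply F[12]=-1.294 → step 13: x=0.066, v=0.232, θ=-0.006, ω=-0.153
apply F[13]=-1.288 → step 14: x=0.071, v=0.215, θ=-0.009, ω=-0.133
apply F[14]=-1.263 → step 15: x=0.075, v=0.199, θ=-0.011, ω=-0.114
apply F[15]=-1.225 → step 16: x=0.079, v=0.184, θ=-0.013, ω=-0.097
apply F[16]=-1.179 → step 17: x=0.082, v=0.170, θ=-0.015, ω=-0.081
apply F[17]=-1.129 → step 18: x=0.085, v=0.157, θ=-0.016, ω=-0.067
apply F[18]=-1.077 → step 19: x=0.088, v=0.144, θ=-0.018, ω=-0.055
apply F[19]=-1.025 → step 20: x=0.091, v=0.132, θ=-0.019, ω=-0.044
apply F[20]=-0.974 → step 21: x=0.094, v=0.121, θ=-0.019, ω=-0.034
apply F[21]=-0.925 → step 22: x=0.096, v=0.111, θ=-0.020, ω=-0.026
apply F[22]=-0.878 → step 23: x=0.098, v=0.102, θ=-0.020, ω=-0.018
apply F[23]=-0.834 → step 24: x=0.100, v=0.093, θ=-0.021, ω=-0.011
apply F[24]=-0.791 → step 25: x=0.102, v=0.084, θ=-0.021, ω=-0.006
apply F[25]=-0.751 → step 26: x=0.103, v=0.077, θ=-0.021, ω=-0.001
max |θ| = 0.049 ≤ 0.105 over all 27 states.

Answer: never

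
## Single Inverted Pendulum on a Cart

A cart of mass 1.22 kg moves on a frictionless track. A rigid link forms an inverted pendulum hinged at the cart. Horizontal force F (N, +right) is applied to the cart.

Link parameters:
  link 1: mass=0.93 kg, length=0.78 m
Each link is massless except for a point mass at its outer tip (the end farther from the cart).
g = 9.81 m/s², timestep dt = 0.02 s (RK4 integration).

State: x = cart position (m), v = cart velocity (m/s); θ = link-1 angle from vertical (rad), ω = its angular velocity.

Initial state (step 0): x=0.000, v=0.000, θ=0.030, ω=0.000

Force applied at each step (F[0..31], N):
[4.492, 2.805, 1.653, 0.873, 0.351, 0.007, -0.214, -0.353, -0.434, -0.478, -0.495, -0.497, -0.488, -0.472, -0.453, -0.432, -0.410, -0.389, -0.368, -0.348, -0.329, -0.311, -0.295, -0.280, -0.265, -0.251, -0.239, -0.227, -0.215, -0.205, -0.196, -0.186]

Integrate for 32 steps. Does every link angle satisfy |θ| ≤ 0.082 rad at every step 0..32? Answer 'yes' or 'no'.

Answer: yes

Derivation:
apply F[0]=+4.492 → step 1: x=0.001, v=0.069, θ=0.029, ω=-0.081
apply F[1]=+2.805 → step 2: x=0.002, v=0.111, θ=0.027, ω=-0.128
apply F[2]=+1.653 → step 3: x=0.005, v=0.134, θ=0.024, ω=-0.151
apply F[3]=+0.873 → step 4: x=0.008, v=0.145, θ=0.021, ω=-0.159
apply F[4]=+0.351 → step 5: x=0.011, v=0.148, θ=0.018, ω=-0.158
apply F[5]=+0.007 → step 6: x=0.014, v=0.146, θ=0.015, ω=-0.151
apply F[6]=-0.214 → step 7: x=0.016, v=0.140, θ=0.012, ω=-0.140
apply F[7]=-0.353 → step 8: x=0.019, v=0.133, θ=0.009, ω=-0.128
apply F[8]=-0.434 → step 9: x=0.022, v=0.124, θ=0.007, ω=-0.115
apply F[9]=-0.478 → step 10: x=0.024, v=0.116, θ=0.005, ω=-0.103
apply F[10]=-0.495 → step 11: x=0.026, v=0.107, θ=0.003, ω=-0.091
apply F[11]=-0.497 → step 12: x=0.028, v=0.098, θ=0.001, ω=-0.079
apply F[12]=-0.488 → step 13: x=0.030, v=0.090, θ=-0.000, ω=-0.069
apply F[13]=-0.472 → step 14: x=0.032, v=0.083, θ=-0.002, ω=-0.059
apply F[14]=-0.453 → step 15: x=0.034, v=0.076, θ=-0.003, ω=-0.051
apply F[15]=-0.432 → step 16: x=0.035, v=0.069, θ=-0.004, ω=-0.043
apply F[16]=-0.410 → step 17: x=0.036, v=0.063, θ=-0.004, ω=-0.036
apply F[17]=-0.389 → step 18: x=0.038, v=0.057, θ=-0.005, ω=-0.030
apply F[18]=-0.368 → step 19: x=0.039, v=0.052, θ=-0.006, ω=-0.025
apply F[19]=-0.348 → step 20: x=0.040, v=0.047, θ=-0.006, ω=-0.020
apply F[20]=-0.329 → step 21: x=0.041, v=0.043, θ=-0.006, ω=-0.016
apply F[21]=-0.311 → step 22: x=0.041, v=0.039, θ=-0.007, ω=-0.012
apply F[22]=-0.295 → step 23: x=0.042, v=0.035, θ=-0.007, ω=-0.009
apply F[23]=-0.280 → step 24: x=0.043, v=0.031, θ=-0.007, ω=-0.006
apply F[24]=-0.265 → step 25: x=0.043, v=0.028, θ=-0.007, ω=-0.004
apply F[25]=-0.251 → step 26: x=0.044, v=0.025, θ=-0.007, ω=-0.002
apply F[26]=-0.239 → step 27: x=0.044, v=0.022, θ=-0.007, ω=-0.000
apply F[27]=-0.227 → step 28: x=0.045, v=0.020, θ=-0.007, ω=0.001
apply F[28]=-0.215 → step 29: x=0.045, v=0.017, θ=-0.007, ω=0.003
apply F[29]=-0.205 → step 30: x=0.045, v=0.015, θ=-0.007, ω=0.004
apply F[30]=-0.196 → step 31: x=0.046, v=0.013, θ=-0.007, ω=0.005
apply F[31]=-0.186 → step 32: x=0.046, v=0.011, θ=-0.007, ω=0.006
Max |angle| over trajectory = 0.030 rad; bound = 0.082 → within bound.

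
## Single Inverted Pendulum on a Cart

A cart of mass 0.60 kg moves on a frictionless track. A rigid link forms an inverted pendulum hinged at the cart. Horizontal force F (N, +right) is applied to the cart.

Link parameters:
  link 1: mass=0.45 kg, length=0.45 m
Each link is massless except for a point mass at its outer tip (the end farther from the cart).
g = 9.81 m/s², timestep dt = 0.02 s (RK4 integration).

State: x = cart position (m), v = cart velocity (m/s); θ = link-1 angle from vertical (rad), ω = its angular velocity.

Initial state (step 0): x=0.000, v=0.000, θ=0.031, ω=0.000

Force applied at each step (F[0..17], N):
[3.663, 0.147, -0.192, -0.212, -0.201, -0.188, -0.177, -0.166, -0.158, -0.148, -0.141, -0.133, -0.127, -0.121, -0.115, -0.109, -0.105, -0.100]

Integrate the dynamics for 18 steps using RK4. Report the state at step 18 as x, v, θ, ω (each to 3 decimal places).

apply F[0]=+3.663 → step 1: x=0.001, v=0.118, θ=0.029, ω=-0.248
apply F[1]=+0.147 → step 2: x=0.004, v=0.119, θ=0.024, ω=-0.239
apply F[2]=-0.192 → step 3: x=0.006, v=0.109, θ=0.019, ω=-0.209
apply F[3]=-0.212 → step 4: x=0.008, v=0.100, θ=0.015, ω=-0.180
apply F[4]=-0.201 → step 5: x=0.010, v=0.091, θ=0.012, ω=-0.154
apply F[5]=-0.188 → step 6: x=0.012, v=0.083, θ=0.009, ω=-0.133
apply F[6]=-0.177 → step 7: x=0.013, v=0.076, θ=0.007, ω=-0.113
apply F[7]=-0.166 → step 8: x=0.015, v=0.070, θ=0.005, ω=-0.097
apply F[8]=-0.158 → step 9: x=0.016, v=0.064, θ=0.003, ω=-0.082
apply F[9]=-0.148 → step 10: x=0.017, v=0.059, θ=0.001, ω=-0.070
apply F[10]=-0.141 → step 11: x=0.018, v=0.054, θ=-0.000, ω=-0.059
apply F[11]=-0.133 → step 12: x=0.019, v=0.049, θ=-0.001, ω=-0.050
apply F[12]=-0.127 → step 13: x=0.020, v=0.045, θ=-0.002, ω=-0.042
apply F[13]=-0.121 → step 14: x=0.021, v=0.042, θ=-0.003, ω=-0.034
apply F[14]=-0.115 → step 15: x=0.022, v=0.038, θ=-0.003, ω=-0.028
apply F[15]=-0.109 → step 16: x=0.023, v=0.035, θ=-0.004, ω=-0.023
apply F[16]=-0.105 → step 17: x=0.023, v=0.032, θ=-0.004, ω=-0.018
apply F[17]=-0.100 → step 18: x=0.024, v=0.030, θ=-0.005, ω=-0.015

Answer: x=0.024, v=0.030, θ=-0.005, ω=-0.015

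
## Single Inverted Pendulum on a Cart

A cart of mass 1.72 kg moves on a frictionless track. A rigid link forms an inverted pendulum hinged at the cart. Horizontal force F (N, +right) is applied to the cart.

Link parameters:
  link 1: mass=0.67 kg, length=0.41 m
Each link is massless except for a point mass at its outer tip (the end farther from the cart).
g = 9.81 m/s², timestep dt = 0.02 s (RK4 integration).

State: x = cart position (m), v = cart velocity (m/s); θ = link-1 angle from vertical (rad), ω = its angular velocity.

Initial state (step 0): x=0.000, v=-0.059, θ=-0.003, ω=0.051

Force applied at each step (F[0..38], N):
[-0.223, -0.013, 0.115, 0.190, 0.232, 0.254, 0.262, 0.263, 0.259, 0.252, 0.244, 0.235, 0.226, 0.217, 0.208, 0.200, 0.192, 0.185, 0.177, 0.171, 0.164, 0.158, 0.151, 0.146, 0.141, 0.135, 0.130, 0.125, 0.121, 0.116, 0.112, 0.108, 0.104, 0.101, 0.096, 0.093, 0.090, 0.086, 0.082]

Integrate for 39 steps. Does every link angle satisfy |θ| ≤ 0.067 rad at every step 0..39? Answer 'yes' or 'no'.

apply F[0]=-0.223 → step 1: x=-0.001, v=-0.061, θ=-0.002, ω=0.056
apply F[1]=-0.013 → step 2: x=-0.002, v=-0.061, θ=-0.001, ω=0.055
apply F[2]=+0.115 → step 3: x=-0.004, v=-0.060, θ=0.000, ω=0.052
apply F[3]=+0.190 → step 4: x=-0.005, v=-0.058, θ=0.001, ω=0.047
apply F[4]=+0.232 → step 5: x=-0.006, v=-0.055, θ=0.002, ω=0.041
apply F[5]=+0.254 → step 6: x=-0.007, v=-0.053, θ=0.003, ω=0.036
apply F[6]=+0.262 → step 7: x=-0.008, v=-0.050, θ=0.004, ω=0.030
apply F[7]=+0.263 → step 8: x=-0.009, v=-0.047, θ=0.004, ω=0.026
apply F[8]=+0.259 → step 9: x=-0.010, v=-0.044, θ=0.005, ω=0.021
apply F[9]=+0.252 → step 10: x=-0.011, v=-0.042, θ=0.005, ω=0.017
apply F[10]=+0.244 → step 11: x=-0.012, v=-0.039, θ=0.005, ω=0.014
apply F[11]=+0.235 → step 12: x=-0.012, v=-0.037, θ=0.005, ω=0.010
apply F[12]=+0.226 → step 13: x=-0.013, v=-0.035, θ=0.006, ω=0.008
apply F[13]=+0.217 → step 14: x=-0.014, v=-0.033, θ=0.006, ω=0.005
apply F[14]=+0.208 → step 15: x=-0.014, v=-0.031, θ=0.006, ω=0.003
apply F[15]=+0.200 → step 16: x=-0.015, v=-0.029, θ=0.006, ω=0.002
apply F[16]=+0.192 → step 17: x=-0.016, v=-0.027, θ=0.006, ω=0.000
apply F[17]=+0.185 → step 18: x=-0.016, v=-0.025, θ=0.006, ω=-0.001
apply F[18]=+0.177 → step 19: x=-0.017, v=-0.024, θ=0.006, ω=-0.002
apply F[19]=+0.171 → step 20: x=-0.017, v=-0.022, θ=0.006, ω=-0.003
apply F[20]=+0.164 → step 21: x=-0.017, v=-0.021, θ=0.006, ω=-0.004
apply F[21]=+0.158 → step 22: x=-0.018, v=-0.019, θ=0.006, ω=-0.004
apply F[22]=+0.151 → step 23: x=-0.018, v=-0.018, θ=0.006, ω=-0.005
apply F[23]=+0.146 → step 24: x=-0.019, v=-0.017, θ=0.006, ω=-0.005
apply F[24]=+0.141 → step 25: x=-0.019, v=-0.016, θ=0.005, ω=-0.006
apply F[25]=+0.135 → step 26: x=-0.019, v=-0.014, θ=0.005, ω=-0.006
apply F[26]=+0.130 → step 27: x=-0.020, v=-0.013, θ=0.005, ω=-0.006
apply F[27]=+0.125 → step 28: x=-0.020, v=-0.012, θ=0.005, ω=-0.006
apply F[28]=+0.121 → step 29: x=-0.020, v=-0.011, θ=0.005, ω=-0.007
apply F[29]=+0.116 → step 30: x=-0.020, v=-0.010, θ=0.005, ω=-0.007
apply F[30]=+0.112 → step 31: x=-0.020, v=-0.009, θ=0.005, ω=-0.007
apply F[31]=+0.108 → step 32: x=-0.021, v=-0.008, θ=0.005, ω=-0.007
apply F[32]=+0.104 → step 33: x=-0.021, v=-0.008, θ=0.004, ω=-0.007
apply F[33]=+0.101 → step 34: x=-0.021, v=-0.007, θ=0.004, ω=-0.007
apply F[34]=+0.096 → step 35: x=-0.021, v=-0.006, θ=0.004, ω=-0.007
apply F[35]=+0.093 → step 36: x=-0.021, v=-0.005, θ=0.004, ω=-0.006
apply F[36]=+0.090 → step 37: x=-0.021, v=-0.004, θ=0.004, ω=-0.006
apply F[37]=+0.086 → step 38: x=-0.021, v=-0.004, θ=0.004, ω=-0.006
apply F[38]=+0.082 → step 39: x=-0.021, v=-0.003, θ=0.004, ω=-0.006
Max |angle| over trajectory = 0.006 rad; bound = 0.067 → within bound.

Answer: yes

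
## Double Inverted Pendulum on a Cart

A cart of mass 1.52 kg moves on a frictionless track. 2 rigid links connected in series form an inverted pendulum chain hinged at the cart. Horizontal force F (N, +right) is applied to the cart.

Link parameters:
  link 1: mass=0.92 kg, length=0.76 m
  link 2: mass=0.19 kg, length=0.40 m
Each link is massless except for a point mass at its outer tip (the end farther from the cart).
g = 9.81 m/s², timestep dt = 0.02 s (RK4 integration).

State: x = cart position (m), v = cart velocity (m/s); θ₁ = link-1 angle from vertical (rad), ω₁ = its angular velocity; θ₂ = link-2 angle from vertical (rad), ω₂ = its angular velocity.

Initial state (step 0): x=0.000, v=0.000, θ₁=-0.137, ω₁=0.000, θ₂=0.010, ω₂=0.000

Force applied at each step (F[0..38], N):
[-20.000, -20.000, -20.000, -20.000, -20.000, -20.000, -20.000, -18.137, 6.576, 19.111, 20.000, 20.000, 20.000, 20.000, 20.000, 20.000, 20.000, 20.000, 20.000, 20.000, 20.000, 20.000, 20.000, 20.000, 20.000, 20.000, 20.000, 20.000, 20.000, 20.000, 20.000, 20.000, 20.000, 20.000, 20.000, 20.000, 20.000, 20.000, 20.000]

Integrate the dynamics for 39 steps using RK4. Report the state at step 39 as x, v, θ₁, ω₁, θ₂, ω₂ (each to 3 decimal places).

Answer: x=0.679, v=4.903, θ₁=-0.494, ω₁=-5.131, θ₂=-0.676, ω₂=-2.219

Derivation:
apply F[0]=-20.000 → step 1: x=-0.002, v=-0.241, θ₁=-0.134, ω₁=0.270, θ₂=0.011, ω₂=0.099
apply F[1]=-20.000 → step 2: x=-0.010, v=-0.483, θ₁=-0.126, ω₁=0.544, θ₂=0.014, ω₂=0.195
apply F[2]=-20.000 → step 3: x=-0.022, v=-0.727, θ₁=-0.113, ω₁=0.824, θ₂=0.019, ω₂=0.283
apply F[3]=-20.000 → step 4: x=-0.039, v=-0.975, θ₁=-0.093, ω₁=1.115, θ₂=0.025, ω₂=0.361
apply F[4]=-20.000 → step 5: x=-0.061, v=-1.227, θ₁=-0.068, ω₁=1.418, θ₂=0.033, ω₂=0.424
apply F[5]=-20.000 → step 6: x=-0.088, v=-1.483, θ₁=-0.036, ω₁=1.738, θ₂=0.042, ω₂=0.471
apply F[6]=-20.000 → step 7: x=-0.120, v=-1.744, θ₁=0.002, ω₁=2.074, θ₂=0.052, ω₂=0.499
apply F[7]=-18.137 → step 8: x=-0.157, v=-1.985, θ₁=0.046, ω₁=2.396, θ₂=0.062, ω₂=0.511
apply F[8]=+6.576 → step 9: x=-0.196, v=-1.904, θ₁=0.093, ω₁=2.308, θ₂=0.072, ω₂=0.510
apply F[9]=+19.111 → step 10: x=-0.232, v=-1.666, θ₁=0.137, ω₁=2.027, θ₂=0.082, ω₂=0.492
apply F[10]=+20.000 → step 11: x=-0.263, v=-1.423, θ₁=0.175, ω₁=1.755, θ₂=0.092, ω₂=0.455
apply F[11]=+20.000 → step 12: x=-0.289, v=-1.187, θ₁=0.207, ω₁=1.504, θ₂=0.100, ω₂=0.399
apply F[12]=+20.000 → step 13: x=-0.310, v=-0.958, θ₁=0.235, ω₁=1.274, θ₂=0.107, ω₂=0.324
apply F[13]=+20.000 → step 14: x=-0.327, v=-0.734, θ₁=0.258, ω₁=1.060, θ₂=0.113, ω₂=0.232
apply F[14]=+20.000 → step 15: x=-0.340, v=-0.516, θ₁=0.277, ω₁=0.861, θ₂=0.117, ω₂=0.125
apply F[15]=+20.000 → step 16: x=-0.348, v=-0.302, θ₁=0.293, ω₁=0.674, θ₂=0.118, ω₂=0.005
apply F[16]=+20.000 → step 17: x=-0.352, v=-0.091, θ₁=0.304, ω₁=0.496, θ₂=0.117, ω₂=-0.126
apply F[17]=+20.000 → step 18: x=-0.352, v=0.118, θ₁=0.313, ω₁=0.326, θ₂=0.113, ω₂=-0.269
apply F[18]=+20.000 → step 19: x=-0.347, v=0.325, θ₁=0.317, ω₁=0.160, θ₂=0.106, ω₂=-0.422
apply F[19]=+20.000 → step 20: x=-0.339, v=0.531, θ₁=0.319, ω₁=-0.003, θ₂=0.096, ω₂=-0.583
apply F[20]=+20.000 → step 21: x=-0.326, v=0.738, θ₁=0.317, ω₁=-0.166, θ₂=0.083, ω₂=-0.752
apply F[21]=+20.000 → step 22: x=-0.309, v=0.945, θ₁=0.312, ω₁=-0.330, θ₂=0.066, ω₂=-0.929
apply F[22]=+20.000 → step 23: x=-0.288, v=1.155, θ₁=0.304, ω₁=-0.498, θ₂=0.045, ω₂=-1.113
apply F[23]=+20.000 → step 24: x=-0.263, v=1.366, θ₁=0.292, ω₁=-0.673, θ₂=0.021, ω₂=-1.301
apply F[24]=+20.000 → step 25: x=-0.233, v=1.582, θ₁=0.277, ω₁=-0.856, θ₂=-0.007, ω₂=-1.494
apply F[25]=+20.000 → step 26: x=-0.200, v=1.801, θ₁=0.258, ω₁=-1.051, θ₂=-0.039, ω₂=-1.690
apply F[26]=+20.000 → step 27: x=-0.161, v=2.025, θ₁=0.235, ω₁=-1.259, θ₂=-0.074, ω₂=-1.885
apply F[27]=+20.000 → step 28: x=-0.119, v=2.256, θ₁=0.208, ω₁=-1.484, θ₂=-0.114, ω₂=-2.076
apply F[28]=+20.000 → step 29: x=-0.071, v=2.493, θ₁=0.175, ω₁=-1.728, θ₂=-0.157, ω₂=-2.258
apply F[29]=+20.000 → step 30: x=-0.019, v=2.737, θ₁=0.138, ω₁=-1.993, θ₂=-0.204, ω₂=-2.427
apply F[30]=+20.000 → step 31: x=0.038, v=2.987, θ₁=0.096, ω₁=-2.282, θ₂=-0.254, ω₂=-2.573
apply F[31]=+20.000 → step 32: x=0.101, v=3.245, θ₁=0.047, ω₁=-2.596, θ₂=-0.307, ω₂=-2.690
apply F[32]=+20.000 → step 33: x=0.168, v=3.506, θ₁=-0.008, ω₁=-2.933, θ₂=-0.361, ω₂=-2.767
apply F[33]=+20.000 → step 34: x=0.241, v=3.770, θ₁=-0.071, ω₁=-3.292, θ₂=-0.417, ω₂=-2.796
apply F[34]=+20.000 → step 35: x=0.319, v=4.031, θ₁=-0.140, ω₁=-3.668, θ₂=-0.473, ω₂=-2.770
apply F[35]=+20.000 → step 36: x=0.402, v=4.283, θ₁=-0.217, ω₁=-4.051, θ₂=-0.528, ω₂=-2.688
apply F[36]=+20.000 → step 37: x=0.490, v=4.518, θ₁=-0.302, ω₁=-4.430, θ₂=-0.580, ω₂=-2.557
apply F[37]=+20.000 → step 38: x=0.583, v=4.727, θ₁=-0.394, ω₁=-4.794, θ₂=-0.630, ω₂=-2.392
apply F[38]=+20.000 → step 39: x=0.679, v=4.903, θ₁=-0.494, ω₁=-5.131, θ₂=-0.676, ω₂=-2.219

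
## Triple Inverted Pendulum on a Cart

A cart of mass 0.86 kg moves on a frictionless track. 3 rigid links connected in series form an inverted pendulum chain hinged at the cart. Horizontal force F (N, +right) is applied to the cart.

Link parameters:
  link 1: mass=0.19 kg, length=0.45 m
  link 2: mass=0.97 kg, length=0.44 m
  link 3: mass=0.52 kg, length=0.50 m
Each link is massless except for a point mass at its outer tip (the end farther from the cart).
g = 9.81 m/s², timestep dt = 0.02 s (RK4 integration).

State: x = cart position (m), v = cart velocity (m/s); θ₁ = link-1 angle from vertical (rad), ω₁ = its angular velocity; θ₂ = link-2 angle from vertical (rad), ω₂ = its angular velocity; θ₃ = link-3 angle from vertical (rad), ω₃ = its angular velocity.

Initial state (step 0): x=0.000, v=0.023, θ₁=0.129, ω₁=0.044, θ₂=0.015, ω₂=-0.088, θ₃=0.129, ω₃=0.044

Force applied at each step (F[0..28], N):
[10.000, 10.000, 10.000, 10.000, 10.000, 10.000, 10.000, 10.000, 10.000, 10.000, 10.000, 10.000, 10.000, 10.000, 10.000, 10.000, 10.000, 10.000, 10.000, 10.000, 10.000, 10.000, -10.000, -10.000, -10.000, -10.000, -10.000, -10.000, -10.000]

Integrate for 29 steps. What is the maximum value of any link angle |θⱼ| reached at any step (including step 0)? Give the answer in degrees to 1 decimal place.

apply F[0]=+10.000 → step 1: x=0.002, v=0.206, θ₁=0.130, ω₁=0.090, θ₂=0.008, ω₂=-0.573, θ₃=0.131, ω₃=0.113
apply F[1]=+10.000 → step 2: x=0.008, v=0.391, θ₁=0.133, ω₁=0.157, θ₂=-0.008, ω₂=-1.090, θ₃=0.134, ω₃=0.187
apply F[2]=+10.000 → step 3: x=0.018, v=0.579, θ₁=0.137, ω₁=0.250, θ₂=-0.035, ω₂=-1.650, θ₃=0.138, ω₃=0.267
apply F[3]=+10.000 → step 4: x=0.031, v=0.772, θ₁=0.143, ω₁=0.351, θ₂=-0.074, ω₂=-2.245, θ₃=0.144, ω₃=0.349
apply F[4]=+10.000 → step 5: x=0.049, v=0.971, θ₁=0.151, ω₁=0.420, θ₂=-0.125, ω₂=-2.838, θ₃=0.152, ω₃=0.428
apply F[5]=+10.000 → step 6: x=0.070, v=1.178, θ₁=0.159, ω₁=0.412, θ₂=-0.188, ω₂=-3.387, θ₃=0.161, ω₃=0.495
apply F[6]=+10.000 → step 7: x=0.096, v=1.391, θ₁=0.166, ω₁=0.294, θ₂=-0.260, ω₂=-3.863, θ₃=0.172, ω₃=0.545
apply F[7]=+10.000 → step 8: x=0.126, v=1.610, θ₁=0.170, ω₁=0.057, θ₂=-0.342, ω₂=-4.263, θ₃=0.183, ω₃=0.575
apply F[8]=+10.000 → step 9: x=0.160, v=1.832, θ₁=0.168, ω₁=-0.295, θ₂=-0.430, ω₂=-4.594, θ₃=0.195, ω₃=0.586
apply F[9]=+10.000 → step 10: x=0.199, v=2.057, θ₁=0.158, ω₁=-0.759, θ₂=-0.525, ω₂=-4.867, θ₃=0.206, ω₃=0.578
apply F[10]=+10.000 → step 11: x=0.243, v=2.285, θ₁=0.137, ω₁=-1.331, θ₂=-0.625, ω₂=-5.081, θ₃=0.218, ω₃=0.553
apply F[11]=+10.000 → step 12: x=0.291, v=2.515, θ₁=0.104, ω₁=-2.011, θ₂=-0.728, ω₂=-5.228, θ₃=0.228, ω₃=0.509
apply F[12]=+10.000 → step 13: x=0.343, v=2.746, θ₁=0.056, ω₁=-2.800, θ₂=-0.833, ω₂=-5.286, θ₃=0.238, ω₃=0.448
apply F[13]=+10.000 → step 14: x=0.401, v=2.979, θ₁=-0.009, ω₁=-3.694, θ₂=-0.938, ω₂=-5.220, θ₃=0.246, ω₃=0.370
apply F[14]=+10.000 → step 15: x=0.463, v=3.210, θ₁=-0.093, ω₁=-4.686, θ₂=-1.041, ω₂=-4.979, θ₃=0.253, ω₃=0.275
apply F[15]=+10.000 → step 16: x=0.529, v=3.434, θ₁=-0.197, ω₁=-5.769, θ₂=-1.136, ω₂=-4.498, θ₃=0.257, ω₃=0.163
apply F[16]=+10.000 → step 17: x=0.600, v=3.642, θ₁=-0.324, ω₁=-6.942, θ₂=-1.219, ω₂=-3.700, θ₃=0.259, ω₃=0.028
apply F[17]=+10.000 → step 18: x=0.674, v=3.813, θ₁=-0.476, ω₁=-8.237, θ₂=-1.281, ω₂=-2.486, θ₃=0.258, ω₃=-0.154
apply F[18]=+10.000 → step 19: x=0.752, v=3.907, θ₁=-0.655, ω₁=-9.752, θ₂=-1.314, ω₂=-0.720, θ₃=0.252, ω₃=-0.446
apply F[19]=+10.000 → step 20: x=0.829, v=3.814, θ₁=-0.868, ω₁=-11.638, θ₂=-1.305, ω₂=1.764, θ₃=0.238, ω₃=-1.040
apply F[20]=+10.000 → step 21: x=0.901, v=3.279, θ₁=-1.120, ω₁=-13.366, θ₂=-1.242, ω₂=4.328, θ₃=0.205, ω₃=-2.364
apply F[21]=+10.000 → step 22: x=0.958, v=2.443, θ₁=-1.385, ω₁=-12.699, θ₂=-1.154, ω₂=3.951, θ₃=0.141, ω₃=-4.058
apply F[22]=-10.000 → step 23: x=0.999, v=1.697, θ₁=-1.626, ω₁=-11.477, θ₂=-1.091, ω₂=2.265, θ₃=0.051, ω₃=-4.766
apply F[23]=-10.000 → step 24: x=1.028, v=1.161, θ₁=-1.848, ω₁=-10.778, θ₂=-1.063, ω₂=0.578, θ₃=-0.048, ω₃=-5.106
apply F[24]=-10.000 → step 25: x=1.046, v=0.712, θ₁=-2.060, ω₁=-10.495, θ₂=-1.068, ω₂=-1.067, θ₃=-0.152, ω₃=-5.304
apply F[25]=-10.000 → step 26: x=1.056, v=0.301, θ₁=-2.269, ω₁=-10.429, θ₂=-1.106, ω₂=-2.813, θ₃=-0.259, ω₃=-5.449
apply F[26]=-10.000 → step 27: x=1.058, v=-0.085, θ₁=-2.477, ω₁=-10.392, θ₂=-1.181, ω₂=-4.743, θ₃=-0.370, ω₃=-5.580
apply F[27]=-10.000 → step 28: x=1.053, v=-0.440, θ₁=-2.684, ω₁=-10.158, θ₂=-1.297, ω₂=-6.841, θ₃=-0.483, ω₃=-5.728
apply F[28]=-10.000 → step 29: x=1.041, v=-0.755, θ₁=-2.881, ω₁=-9.454, θ₂=-1.455, ω₂=-8.959, θ₃=-0.599, ω₃=-5.927
Max |angle| over trajectory = 2.881 rad = 165.0°.

Answer: 165.0°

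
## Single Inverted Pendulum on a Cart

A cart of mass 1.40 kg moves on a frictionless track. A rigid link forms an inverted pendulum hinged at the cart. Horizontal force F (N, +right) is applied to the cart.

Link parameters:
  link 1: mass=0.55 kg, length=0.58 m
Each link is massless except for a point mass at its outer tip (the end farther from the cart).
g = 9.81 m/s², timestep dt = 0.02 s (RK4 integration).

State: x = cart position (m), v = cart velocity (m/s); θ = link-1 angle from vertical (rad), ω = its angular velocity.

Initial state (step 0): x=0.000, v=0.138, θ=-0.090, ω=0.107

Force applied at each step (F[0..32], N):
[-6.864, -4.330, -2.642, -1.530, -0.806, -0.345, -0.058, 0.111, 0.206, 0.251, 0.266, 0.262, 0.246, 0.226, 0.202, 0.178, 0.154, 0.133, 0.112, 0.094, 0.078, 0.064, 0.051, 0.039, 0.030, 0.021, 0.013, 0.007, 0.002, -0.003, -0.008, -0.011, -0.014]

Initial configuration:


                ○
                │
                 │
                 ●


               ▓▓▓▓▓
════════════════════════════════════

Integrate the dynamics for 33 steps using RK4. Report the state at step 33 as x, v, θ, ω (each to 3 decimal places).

apply F[0]=-6.864 → step 1: x=0.002, v=0.047, θ=-0.087, ω=0.233
apply F[1]=-4.330 → step 2: x=0.002, v=-0.008, θ=-0.081, ω=0.300
apply F[2]=-2.642 → step 3: x=0.002, v=-0.040, θ=-0.075, ω=0.328
apply F[3]=-1.530 → step 4: x=0.001, v=-0.056, θ=-0.068, ω=0.332
apply F[4]=-0.806 → step 5: x=-0.000, v=-0.063, θ=-0.062, ω=0.321
apply F[5]=-0.345 → step 6: x=-0.002, v=-0.063, θ=-0.056, ω=0.302
apply F[6]=-0.058 → step 7: x=-0.003, v=-0.060, θ=-0.050, ω=0.279
apply F[7]=+0.111 → step 8: x=-0.004, v=-0.055, θ=-0.045, ω=0.254
apply F[8]=+0.206 → step 9: x=-0.005, v=-0.049, θ=-0.040, ω=0.229
apply F[9]=+0.251 → step 10: x=-0.006, v=-0.042, θ=-0.035, ω=0.205
apply F[10]=+0.266 → step 11: x=-0.007, v=-0.036, θ=-0.031, ω=0.183
apply F[11]=+0.262 → step 12: x=-0.007, v=-0.030, θ=-0.028, ω=0.162
apply F[12]=+0.246 → step 13: x=-0.008, v=-0.024, θ=-0.025, ω=0.144
apply F[13]=+0.226 → step 14: x=-0.008, v=-0.019, θ=-0.022, ω=0.127
apply F[14]=+0.202 → step 15: x=-0.009, v=-0.015, θ=-0.020, ω=0.112
apply F[15]=+0.178 → step 16: x=-0.009, v=-0.011, θ=-0.018, ω=0.099
apply F[16]=+0.154 → step 17: x=-0.009, v=-0.007, θ=-0.016, ω=0.087
apply F[17]=+0.133 → step 18: x=-0.009, v=-0.004, θ=-0.014, ω=0.077
apply F[18]=+0.112 → step 19: x=-0.009, v=-0.002, θ=-0.013, ω=0.068
apply F[19]=+0.094 → step 20: x=-0.009, v=0.001, θ=-0.012, ω=0.060
apply F[20]=+0.078 → step 21: x=-0.009, v=0.003, θ=-0.010, ω=0.053
apply F[21]=+0.064 → step 22: x=-0.009, v=0.004, θ=-0.009, ω=0.047
apply F[22]=+0.051 → step 23: x=-0.009, v=0.006, θ=-0.009, ω=0.041
apply F[23]=+0.039 → step 24: x=-0.009, v=0.007, θ=-0.008, ω=0.036
apply F[24]=+0.030 → step 25: x=-0.009, v=0.008, θ=-0.007, ω=0.032
apply F[25]=+0.021 → step 26: x=-0.009, v=0.009, θ=-0.006, ω=0.028
apply F[26]=+0.013 → step 27: x=-0.009, v=0.009, θ=-0.006, ω=0.025
apply F[27]=+0.007 → step 28: x=-0.008, v=0.010, θ=-0.005, ω=0.022
apply F[28]=+0.002 → step 29: x=-0.008, v=0.010, θ=-0.005, ω=0.020
apply F[29]=-0.003 → step 30: x=-0.008, v=0.011, θ=-0.005, ω=0.018
apply F[30]=-0.008 → step 31: x=-0.008, v=0.011, θ=-0.004, ω=0.016
apply F[31]=-0.011 → step 32: x=-0.007, v=0.011, θ=-0.004, ω=0.014
apply F[32]=-0.014 → step 33: x=-0.007, v=0.011, θ=-0.004, ω=0.013

Answer: x=-0.007, v=0.011, θ=-0.004, ω=0.013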